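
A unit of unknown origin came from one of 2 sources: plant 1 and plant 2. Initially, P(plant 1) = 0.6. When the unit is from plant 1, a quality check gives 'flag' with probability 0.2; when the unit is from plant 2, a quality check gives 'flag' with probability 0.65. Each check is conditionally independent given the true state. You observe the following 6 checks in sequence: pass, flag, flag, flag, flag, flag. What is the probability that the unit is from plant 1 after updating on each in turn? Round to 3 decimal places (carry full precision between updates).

0.009

Apply Bayes' rule sequentially, carrying P(plant 1) forward.
After 'pass': P(plant 1) = 0.8·0.6000 / (0.8·0.6000 + 0.35·0.4000) ≈ 0.7742
After 'flag': P(plant 1) = 0.2·0.7742 / (0.2·0.7742 + 0.65·0.2258) ≈ 0.5134
After 'flag': P(plant 1) = 0.2·0.5134 / (0.2·0.5134 + 0.65·0.4866) ≈ 0.2451
After 'flag': P(plant 1) = 0.2·0.2451 / (0.2·0.2451 + 0.65·0.7549) ≈ 0.0908
After 'flag': P(plant 1) = 0.2·0.0908 / (0.2·0.0908 + 0.65·0.9092) ≈ 0.0298
After 'flag': P(plant 1) = 0.2·0.0298 / (0.2·0.0298 + 0.65·0.9702) ≈ 0.0094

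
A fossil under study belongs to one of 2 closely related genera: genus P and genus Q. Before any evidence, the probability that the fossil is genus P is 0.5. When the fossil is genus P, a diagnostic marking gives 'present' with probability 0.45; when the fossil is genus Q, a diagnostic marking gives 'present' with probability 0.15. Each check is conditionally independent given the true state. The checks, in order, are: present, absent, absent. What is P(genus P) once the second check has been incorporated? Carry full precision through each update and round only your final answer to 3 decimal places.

After 'present': P(genus P) = 0.45·0.5000 / (0.45·0.5000 + 0.15·0.5000) ≈ 0.7500
After 'absent': P(genus P) = 0.55·0.7500 / (0.55·0.7500 + 0.85·0.2500) ≈ 0.6600

0.660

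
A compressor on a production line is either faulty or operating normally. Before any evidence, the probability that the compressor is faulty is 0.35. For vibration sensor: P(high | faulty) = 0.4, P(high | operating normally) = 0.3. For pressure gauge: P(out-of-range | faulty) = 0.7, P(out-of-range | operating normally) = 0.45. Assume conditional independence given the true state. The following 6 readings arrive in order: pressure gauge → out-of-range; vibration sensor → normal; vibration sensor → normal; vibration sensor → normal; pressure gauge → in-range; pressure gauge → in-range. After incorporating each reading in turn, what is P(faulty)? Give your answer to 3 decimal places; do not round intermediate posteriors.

After pressure gauge='out-of-range': P(faulty) = 0.7·0.3500 / (0.7·0.3500 + 0.45·0.6500) ≈ 0.4558
After vibration sensor='normal': P(faulty) = 0.6·0.4558 / (0.6·0.4558 + 0.7·0.5442) ≈ 0.4179
After vibration sensor='normal': P(faulty) = 0.6·0.4179 / (0.6·0.4179 + 0.7·0.5821) ≈ 0.3810
After vibration sensor='normal': P(faulty) = 0.6·0.3810 / (0.6·0.3810 + 0.7·0.6190) ≈ 0.3453
After pressure gauge='in-range': P(faulty) = 0.3·0.3453 / (0.3·0.3453 + 0.55·0.6547) ≈ 0.2234
After pressure gauge='in-range': P(faulty) = 0.3·0.2234 / (0.3·0.2234 + 0.55·0.7766) ≈ 0.1356

0.136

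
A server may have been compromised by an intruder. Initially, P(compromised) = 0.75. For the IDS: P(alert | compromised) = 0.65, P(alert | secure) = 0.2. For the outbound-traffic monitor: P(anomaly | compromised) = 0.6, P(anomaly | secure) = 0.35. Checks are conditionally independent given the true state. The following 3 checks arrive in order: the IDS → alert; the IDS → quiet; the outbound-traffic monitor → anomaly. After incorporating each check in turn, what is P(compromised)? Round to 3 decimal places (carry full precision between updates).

After the IDS='alert': P(compromised) = 0.65·0.7500 / (0.65·0.7500 + 0.2·0.2500) ≈ 0.9070
After the IDS='quiet': P(compromised) = 0.35·0.9070 / (0.35·0.9070 + 0.8·0.0930) ≈ 0.8101
After the outbound-traffic monitor='anomaly': P(compromised) = 0.6·0.8101 / (0.6·0.8101 + 0.35·0.1899) ≈ 0.8797

0.880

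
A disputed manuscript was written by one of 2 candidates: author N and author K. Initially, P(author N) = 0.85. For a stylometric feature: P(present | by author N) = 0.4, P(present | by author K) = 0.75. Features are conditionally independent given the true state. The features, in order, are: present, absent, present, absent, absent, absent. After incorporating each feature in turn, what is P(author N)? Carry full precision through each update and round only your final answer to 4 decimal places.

0.9816

After 'present': P(author N) = 0.4·0.8500 / (0.4·0.8500 + 0.75·0.1500) ≈ 0.7514
After 'absent': P(author N) = 0.6·0.7514 / (0.6·0.7514 + 0.25·0.2486) ≈ 0.8788
After 'present': P(author N) = 0.4·0.8788 / (0.4·0.8788 + 0.75·0.1212) ≈ 0.7946
After 'absent': P(author N) = 0.6·0.7946 / (0.6·0.7946 + 0.25·0.2054) ≈ 0.9028
After 'absent': P(author N) = 0.6·0.9028 / (0.6·0.9028 + 0.25·0.0972) ≈ 0.9570
After 'absent': P(author N) = 0.6·0.9570 / (0.6·0.9570 + 0.25·0.0430) ≈ 0.9816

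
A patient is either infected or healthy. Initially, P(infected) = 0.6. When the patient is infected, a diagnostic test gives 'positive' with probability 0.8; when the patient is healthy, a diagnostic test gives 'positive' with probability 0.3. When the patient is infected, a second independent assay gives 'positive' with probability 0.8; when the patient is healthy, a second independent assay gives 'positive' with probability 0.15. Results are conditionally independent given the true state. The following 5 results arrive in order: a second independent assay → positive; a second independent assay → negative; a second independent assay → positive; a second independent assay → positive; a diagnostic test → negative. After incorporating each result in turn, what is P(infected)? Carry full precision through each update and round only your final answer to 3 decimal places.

0.939

Each posterior becomes the prior for the next update.
After a second independent assay='positive': P(infected) = 0.8·0.6000 / (0.8·0.6000 + 0.15·0.4000) ≈ 0.8889
After a second independent assay='negative': P(infected) = 0.2·0.8889 / (0.2·0.8889 + 0.85·0.1111) ≈ 0.6531
After a second independent assay='positive': P(infected) = 0.8·0.6531 / (0.8·0.6531 + 0.15·0.3469) ≈ 0.9094
After a second independent assay='positive': P(infected) = 0.8·0.9094 / (0.8·0.9094 + 0.15·0.0906) ≈ 0.9817
After a diagnostic test='negative': P(infected) = 0.2·0.9817 / (0.2·0.9817 + 0.7·0.0183) ≈ 0.9386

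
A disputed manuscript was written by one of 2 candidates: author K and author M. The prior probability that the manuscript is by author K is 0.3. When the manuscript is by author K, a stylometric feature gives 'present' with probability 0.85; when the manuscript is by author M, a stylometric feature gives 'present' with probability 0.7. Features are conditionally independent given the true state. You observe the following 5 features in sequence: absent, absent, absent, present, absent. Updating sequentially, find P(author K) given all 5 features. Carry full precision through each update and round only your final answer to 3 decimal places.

0.032

After 'absent': P(author K) = 0.15·0.3000 / (0.15·0.3000 + 0.3·0.7000) ≈ 0.1765
After 'absent': P(author K) = 0.15·0.1765 / (0.15·0.1765 + 0.3·0.8235) ≈ 0.0968
After 'absent': P(author K) = 0.15·0.0968 / (0.15·0.0968 + 0.3·0.9032) ≈ 0.0508
After 'present': P(author K) = 0.85·0.0508 / (0.85·0.0508 + 0.7·0.9492) ≈ 0.0611
After 'absent': P(author K) = 0.15·0.0611 / (0.15·0.0611 + 0.3·0.9389) ≈ 0.0315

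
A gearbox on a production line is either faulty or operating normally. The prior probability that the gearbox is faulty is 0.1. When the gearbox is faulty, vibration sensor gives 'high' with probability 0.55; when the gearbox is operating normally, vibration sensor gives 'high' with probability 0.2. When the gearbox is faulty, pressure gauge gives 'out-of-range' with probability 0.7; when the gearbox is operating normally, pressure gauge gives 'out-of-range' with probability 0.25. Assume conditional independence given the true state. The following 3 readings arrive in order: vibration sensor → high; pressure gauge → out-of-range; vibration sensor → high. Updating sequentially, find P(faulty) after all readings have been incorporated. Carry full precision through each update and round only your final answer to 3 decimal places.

After vibration sensor='high': P(faulty) = 0.55·0.1000 / (0.55·0.1000 + 0.2·0.9000) ≈ 0.2340
After pressure gauge='out-of-range': P(faulty) = 0.7·0.2340 / (0.7·0.2340 + 0.25·0.7660) ≈ 0.4611
After vibration sensor='high': P(faulty) = 0.55·0.4611 / (0.55·0.4611 + 0.2·0.5389) ≈ 0.7017

0.702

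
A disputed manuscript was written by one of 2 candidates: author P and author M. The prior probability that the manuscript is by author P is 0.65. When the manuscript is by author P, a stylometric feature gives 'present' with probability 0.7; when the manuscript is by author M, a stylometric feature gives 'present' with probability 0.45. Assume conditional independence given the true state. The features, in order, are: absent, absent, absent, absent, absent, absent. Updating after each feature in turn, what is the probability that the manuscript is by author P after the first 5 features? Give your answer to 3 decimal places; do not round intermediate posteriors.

After 'absent': P(author P) = 0.3·0.6500 / (0.3·0.6500 + 0.55·0.3500) ≈ 0.5032
After 'absent': P(author P) = 0.3·0.5032 / (0.3·0.5032 + 0.55·0.4968) ≈ 0.3559
After 'absent': P(author P) = 0.3·0.3559 / (0.3·0.3559 + 0.55·0.6441) ≈ 0.2316
After 'absent': P(author P) = 0.3·0.2316 / (0.3·0.2316 + 0.55·0.7684) ≈ 0.1412
After 'absent': P(author P) = 0.3·0.1412 / (0.3·0.1412 + 0.55·0.8588) ≈ 0.0823

0.082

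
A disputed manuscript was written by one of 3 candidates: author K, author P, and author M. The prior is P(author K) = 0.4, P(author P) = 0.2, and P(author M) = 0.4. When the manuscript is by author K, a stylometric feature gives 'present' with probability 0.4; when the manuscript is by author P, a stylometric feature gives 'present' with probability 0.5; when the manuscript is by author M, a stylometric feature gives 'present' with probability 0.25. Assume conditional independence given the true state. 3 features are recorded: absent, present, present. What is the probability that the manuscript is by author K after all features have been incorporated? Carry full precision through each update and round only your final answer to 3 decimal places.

0.467

Apply Bayes' rule sequentially, carrying P(author K) forward.
After 'absent': normaliser = 0.6·0.4000 + 0.5·0.2000 + 0.75·0.4000; P(author K) ≈ 0.3750, P(author P) ≈ 0.1562, P(author M) ≈ 0.4688
After 'present': normaliser = 0.4·0.3750 + 0.5·0.1562 + 0.25·0.4688; P(author K) ≈ 0.4344, P(author P) ≈ 0.2262, P(author M) ≈ 0.3394
After 'present': normaliser = 0.4·0.4344 + 0.5·0.2262 + 0.25·0.3394; P(author K) ≈ 0.4674, P(author P) ≈ 0.3043, P(author M) ≈ 0.2282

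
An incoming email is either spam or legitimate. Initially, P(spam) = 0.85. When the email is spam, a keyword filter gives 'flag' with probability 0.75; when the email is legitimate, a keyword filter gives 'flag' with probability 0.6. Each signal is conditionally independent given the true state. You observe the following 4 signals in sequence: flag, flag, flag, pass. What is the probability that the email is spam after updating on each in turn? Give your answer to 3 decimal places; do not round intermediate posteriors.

After 'flag': P(spam) = 0.75·0.8500 / (0.75·0.8500 + 0.6·0.1500) ≈ 0.8763
After 'flag': P(spam) = 0.75·0.8763 / (0.75·0.8763 + 0.6·0.1237) ≈ 0.8985
After 'flag': P(spam) = 0.75·0.8985 / (0.75·0.8985 + 0.6·0.1015) ≈ 0.9171
After 'pass': P(spam) = 0.25·0.9171 / (0.25·0.9171 + 0.4·0.0829) ≈ 0.8737

0.874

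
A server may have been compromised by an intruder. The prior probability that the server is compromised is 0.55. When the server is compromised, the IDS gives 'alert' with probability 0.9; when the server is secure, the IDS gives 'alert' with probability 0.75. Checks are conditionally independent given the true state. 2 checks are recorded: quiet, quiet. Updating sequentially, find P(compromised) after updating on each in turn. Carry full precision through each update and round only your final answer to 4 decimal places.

After 'quiet': P(compromised) = 0.1·0.5500 / (0.1·0.5500 + 0.25·0.4500) ≈ 0.3284
After 'quiet': P(compromised) = 0.1·0.3284 / (0.1·0.3284 + 0.25·0.6716) ≈ 0.1636

0.1636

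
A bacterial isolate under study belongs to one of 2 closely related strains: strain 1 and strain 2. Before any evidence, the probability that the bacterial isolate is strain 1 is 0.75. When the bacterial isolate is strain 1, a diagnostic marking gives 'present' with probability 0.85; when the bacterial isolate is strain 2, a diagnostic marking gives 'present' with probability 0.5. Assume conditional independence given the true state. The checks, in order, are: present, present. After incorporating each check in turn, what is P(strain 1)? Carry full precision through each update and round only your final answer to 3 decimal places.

Apply Bayes' rule sequentially, carrying P(strain 1) forward.
After 'present': P(strain 1) = 0.85·0.7500 / (0.85·0.7500 + 0.5·0.2500) ≈ 0.8361
After 'present': P(strain 1) = 0.85·0.8361 / (0.85·0.8361 + 0.5·0.1639) ≈ 0.8966

0.897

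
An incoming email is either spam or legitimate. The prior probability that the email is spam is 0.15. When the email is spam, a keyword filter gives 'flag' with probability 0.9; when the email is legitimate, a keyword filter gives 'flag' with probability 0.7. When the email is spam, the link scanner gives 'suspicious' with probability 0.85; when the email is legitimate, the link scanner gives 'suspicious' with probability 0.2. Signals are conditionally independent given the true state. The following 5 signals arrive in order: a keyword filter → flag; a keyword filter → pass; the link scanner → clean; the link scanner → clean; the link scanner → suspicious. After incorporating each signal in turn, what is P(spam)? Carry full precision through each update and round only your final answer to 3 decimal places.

0.011

After a keyword filter='flag': P(spam) = 0.9·0.1500 / (0.9·0.1500 + 0.7·0.8500) ≈ 0.1849
After a keyword filter='pass': P(spam) = 0.1·0.1849 / (0.1·0.1849 + 0.3·0.8151) ≈ 0.0703
After the link scanner='clean': P(spam) = 0.15·0.0703 / (0.15·0.0703 + 0.8·0.9297) ≈ 0.0140
After the link scanner='clean': P(spam) = 0.15·0.0140 / (0.15·0.0140 + 0.8·0.9860) ≈ 0.0027
After the link scanner='suspicious': P(spam) = 0.85·0.0027 / (0.85·0.0027 + 0.2·0.9973) ≈ 0.0112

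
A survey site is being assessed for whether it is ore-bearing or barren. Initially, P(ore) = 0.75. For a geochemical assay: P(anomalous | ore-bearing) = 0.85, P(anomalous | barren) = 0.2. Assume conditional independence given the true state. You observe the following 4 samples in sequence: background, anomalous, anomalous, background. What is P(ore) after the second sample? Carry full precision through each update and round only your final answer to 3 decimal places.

Each posterior becomes the prior for the next update.
After 'background': P(ore) = 0.15·0.7500 / (0.15·0.7500 + 0.8·0.2500) ≈ 0.3600
After 'anomalous': P(ore) = 0.85·0.3600 / (0.85·0.3600 + 0.2·0.6400) ≈ 0.7051

0.705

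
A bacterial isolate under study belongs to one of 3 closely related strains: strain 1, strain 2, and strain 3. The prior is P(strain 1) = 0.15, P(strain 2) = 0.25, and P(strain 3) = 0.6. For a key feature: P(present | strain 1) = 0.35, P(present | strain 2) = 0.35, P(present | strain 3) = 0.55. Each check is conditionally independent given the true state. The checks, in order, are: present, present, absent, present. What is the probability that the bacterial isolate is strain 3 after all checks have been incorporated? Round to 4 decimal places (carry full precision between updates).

Each posterior becomes the prior for the next update.
After 'present': normaliser = 0.35·0.1500 + 0.35·0.2500 + 0.55·0.6000; P(strain 1) ≈ 0.1117, P(strain 2) ≈ 0.1862, P(strain 3) ≈ 0.7021
After 'present': normaliser = 0.35·0.1117 + 0.35·0.1862 + 0.55·0.7021; P(strain 1) ≈ 0.0797, P(strain 2) ≈ 0.1329, P(strain 3) ≈ 0.7874
After 'absent': normaliser = 0.65·0.0797 + 0.65·0.1329 + 0.45·0.7874; P(strain 1) ≈ 0.1052, P(strain 2) ≈ 0.1753, P(strain 3) ≈ 0.7194
After 'present': normaliser = 0.35·0.1052 + 0.35·0.1753 + 0.55·0.7194; P(strain 1) ≈ 0.0746, P(strain 2) ≈ 0.1243, P(strain 3) ≈ 0.8012

0.8012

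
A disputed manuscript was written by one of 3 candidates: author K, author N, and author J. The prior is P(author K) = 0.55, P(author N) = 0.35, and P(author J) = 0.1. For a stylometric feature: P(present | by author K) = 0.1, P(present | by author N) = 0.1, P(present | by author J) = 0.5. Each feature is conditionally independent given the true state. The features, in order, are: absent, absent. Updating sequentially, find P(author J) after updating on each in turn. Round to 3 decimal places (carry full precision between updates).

0.033

Apply Bayes' rule sequentially, carrying P(author J) forward.
After 'absent': normaliser = 0.9·0.5500 + 0.9·0.3500 + 0.5·0.1000; P(author K) ≈ 0.5756, P(author N) ≈ 0.3663, P(author J) ≈ 0.0581
After 'absent': normaliser = 0.9·0.5756 + 0.9·0.3663 + 0.5·0.0581; P(author K) ≈ 0.5908, P(author N) ≈ 0.3760, P(author J) ≈ 0.0332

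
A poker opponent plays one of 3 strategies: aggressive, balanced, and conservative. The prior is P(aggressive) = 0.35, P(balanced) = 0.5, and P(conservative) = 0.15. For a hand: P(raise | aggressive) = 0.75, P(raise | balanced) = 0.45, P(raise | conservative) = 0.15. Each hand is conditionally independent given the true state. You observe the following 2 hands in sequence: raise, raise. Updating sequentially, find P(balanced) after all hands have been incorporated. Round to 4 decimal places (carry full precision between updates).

After 'raise': normaliser = 0.75·0.3500 + 0.45·0.5000 + 0.15·0.1500; P(aggressive) ≈ 0.5147, P(balanced) ≈ 0.4412, P(conservative) ≈ 0.0441
After 'raise': normaliser = 0.75·0.5147 + 0.45·0.4412 + 0.15·0.0441; P(aggressive) ≈ 0.6530, P(balanced) ≈ 0.3358, P(conservative) ≈ 0.0112

0.3358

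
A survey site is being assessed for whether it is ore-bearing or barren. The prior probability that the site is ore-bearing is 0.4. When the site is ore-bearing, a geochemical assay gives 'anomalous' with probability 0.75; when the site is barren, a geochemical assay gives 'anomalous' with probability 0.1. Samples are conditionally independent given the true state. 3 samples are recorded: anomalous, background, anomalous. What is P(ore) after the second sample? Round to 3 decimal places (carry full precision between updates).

0.581

Apply Bayes' rule sequentially, carrying P(ore) forward.
After 'anomalous': P(ore) = 0.75·0.4000 / (0.75·0.4000 + 0.1·0.6000) ≈ 0.8333
After 'background': P(ore) = 0.25·0.8333 / (0.25·0.8333 + 0.9·0.1667) ≈ 0.5814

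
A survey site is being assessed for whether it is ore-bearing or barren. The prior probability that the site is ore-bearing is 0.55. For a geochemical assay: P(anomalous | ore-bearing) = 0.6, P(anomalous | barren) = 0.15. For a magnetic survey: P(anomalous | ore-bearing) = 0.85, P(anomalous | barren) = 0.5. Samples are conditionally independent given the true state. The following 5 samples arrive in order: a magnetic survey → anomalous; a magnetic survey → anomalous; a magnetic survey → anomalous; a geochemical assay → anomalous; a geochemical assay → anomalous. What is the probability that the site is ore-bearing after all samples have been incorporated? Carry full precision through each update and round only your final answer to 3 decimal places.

Each posterior becomes the prior for the next update.
After a magnetic survey='anomalous': P(ore) = 0.85·0.5500 / (0.85·0.5500 + 0.5·0.4500) ≈ 0.6751
After a magnetic survey='anomalous': P(ore) = 0.85·0.6751 / (0.85·0.6751 + 0.5·0.3249) ≈ 0.7794
After a magnetic survey='anomalous': P(ore) = 0.85·0.7794 / (0.85·0.7794 + 0.5·0.2206) ≈ 0.8572
After a geochemical assay='anomalous': P(ore) = 0.6·0.8572 / (0.6·0.8572 + 0.15·0.1428) ≈ 0.9600
After a geochemical assay='anomalous': P(ore) = 0.6·0.9600 / (0.6·0.9600 + 0.15·0.0400) ≈ 0.9897

0.990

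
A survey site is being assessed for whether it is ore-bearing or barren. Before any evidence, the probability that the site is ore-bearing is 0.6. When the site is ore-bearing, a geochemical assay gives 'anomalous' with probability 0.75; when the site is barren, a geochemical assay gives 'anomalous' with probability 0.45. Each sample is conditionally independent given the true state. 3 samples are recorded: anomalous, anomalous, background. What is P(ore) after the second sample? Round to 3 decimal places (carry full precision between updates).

0.806

Apply Bayes' rule sequentially, carrying P(ore) forward.
After 'anomalous': P(ore) = 0.75·0.6000 / (0.75·0.6000 + 0.45·0.4000) ≈ 0.7143
After 'anomalous': P(ore) = 0.75·0.7143 / (0.75·0.7143 + 0.45·0.2857) ≈ 0.8065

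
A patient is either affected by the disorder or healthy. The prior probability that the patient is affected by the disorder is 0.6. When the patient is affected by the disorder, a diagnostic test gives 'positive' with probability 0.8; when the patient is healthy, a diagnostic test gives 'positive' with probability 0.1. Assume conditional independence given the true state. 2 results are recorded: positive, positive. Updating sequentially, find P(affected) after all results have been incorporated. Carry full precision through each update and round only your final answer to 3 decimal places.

0.990

After 'positive': P(affected) = 0.8·0.6000 / (0.8·0.6000 + 0.1·0.4000) ≈ 0.9231
After 'positive': P(affected) = 0.8·0.9231 / (0.8·0.9231 + 0.1·0.0769) ≈ 0.9897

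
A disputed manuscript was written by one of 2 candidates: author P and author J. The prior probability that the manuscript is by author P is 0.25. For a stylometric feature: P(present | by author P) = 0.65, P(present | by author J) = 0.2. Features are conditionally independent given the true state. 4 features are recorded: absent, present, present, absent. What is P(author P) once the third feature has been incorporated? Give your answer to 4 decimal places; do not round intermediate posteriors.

Apply Bayes' rule sequentially, carrying P(author P) forward.
After 'absent': P(author P) = 0.35·0.2500 / (0.35·0.2500 + 0.8·0.7500) ≈ 0.1273
After 'present': P(author P) = 0.65·0.1273 / (0.65·0.1273 + 0.2·0.8727) ≈ 0.3216
After 'present': P(author P) = 0.65·0.3216 / (0.65·0.3216 + 0.2·0.6784) ≈ 0.6064

0.6064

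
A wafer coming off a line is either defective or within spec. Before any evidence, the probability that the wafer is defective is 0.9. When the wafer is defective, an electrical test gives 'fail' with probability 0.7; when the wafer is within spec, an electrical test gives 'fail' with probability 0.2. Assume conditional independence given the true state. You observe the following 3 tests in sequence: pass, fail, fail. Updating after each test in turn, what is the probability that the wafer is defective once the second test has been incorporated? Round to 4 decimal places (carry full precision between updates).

0.9220

After 'pass': P(defective) = 0.3·0.9000 / (0.3·0.9000 + 0.8·0.1000) ≈ 0.7714
After 'fail': P(defective) = 0.7·0.7714 / (0.7·0.7714 + 0.2·0.2286) ≈ 0.9220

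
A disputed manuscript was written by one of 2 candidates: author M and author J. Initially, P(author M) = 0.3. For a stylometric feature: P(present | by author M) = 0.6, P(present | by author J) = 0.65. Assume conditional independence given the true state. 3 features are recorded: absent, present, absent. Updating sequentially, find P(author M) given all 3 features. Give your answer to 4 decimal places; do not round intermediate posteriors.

0.3407

After 'absent': P(author M) = 0.4·0.3000 / (0.4·0.3000 + 0.35·0.7000) ≈ 0.3288
After 'present': P(author M) = 0.6·0.3288 / (0.6·0.3288 + 0.65·0.6712) ≈ 0.3114
After 'absent': P(author M) = 0.4·0.3114 / (0.4·0.3114 + 0.35·0.6886) ≈ 0.3407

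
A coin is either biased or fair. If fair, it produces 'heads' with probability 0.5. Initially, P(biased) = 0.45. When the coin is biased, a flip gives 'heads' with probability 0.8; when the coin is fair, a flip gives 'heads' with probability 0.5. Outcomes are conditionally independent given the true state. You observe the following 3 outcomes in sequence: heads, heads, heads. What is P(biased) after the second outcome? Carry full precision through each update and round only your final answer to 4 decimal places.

0.6769

After 'heads': P(biased) = 0.8·0.4500 / (0.8·0.4500 + 0.5·0.5500) ≈ 0.5669
After 'heads': P(biased) = 0.8·0.5669 / (0.8·0.5669 + 0.5·0.4331) ≈ 0.6769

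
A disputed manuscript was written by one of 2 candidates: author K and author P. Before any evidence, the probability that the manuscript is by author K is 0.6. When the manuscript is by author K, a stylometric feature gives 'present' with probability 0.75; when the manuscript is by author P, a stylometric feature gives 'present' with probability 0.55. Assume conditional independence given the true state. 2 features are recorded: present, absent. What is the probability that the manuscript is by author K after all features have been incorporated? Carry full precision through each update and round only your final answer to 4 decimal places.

Apply Bayes' rule sequentially, carrying P(author K) forward.
After 'present': P(author K) = 0.75·0.6000 / (0.75·0.6000 + 0.55·0.4000) ≈ 0.6716
After 'absent': P(author K) = 0.25·0.6716 / (0.25·0.6716 + 0.45·0.3284) ≈ 0.5319

0.5319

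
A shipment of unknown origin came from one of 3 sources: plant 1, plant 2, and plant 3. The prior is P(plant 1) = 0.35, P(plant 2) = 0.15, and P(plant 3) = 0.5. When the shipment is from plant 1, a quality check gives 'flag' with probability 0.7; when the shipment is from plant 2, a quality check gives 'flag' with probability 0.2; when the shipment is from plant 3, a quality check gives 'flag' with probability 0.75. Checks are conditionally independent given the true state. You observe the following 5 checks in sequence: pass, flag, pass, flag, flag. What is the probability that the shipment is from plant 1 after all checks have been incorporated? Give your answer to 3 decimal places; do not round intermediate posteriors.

0.436

Each posterior becomes the prior for the next update.
After 'pass': normaliser = 0.3·0.3500 + 0.8·0.1500 + 0.25·0.5000; P(plant 1) ≈ 0.3000, P(plant 2) ≈ 0.3429, P(plant 3) ≈ 0.3571
After 'flag': normaliser = 0.7·0.3000 + 0.2·0.3429 + 0.75·0.3571; P(plant 1) ≈ 0.3843, P(plant 2) ≈ 0.1255, P(plant 3) ≈ 0.4902
After 'pass': normaliser = 0.3·0.3843 + 0.8·0.1255 + 0.25·0.4902; P(plant 1) ≈ 0.3409, P(plant 2) ≈ 0.2968, P(plant 3) ≈ 0.3623
After 'flag': normaliser = 0.7·0.3409 + 0.2·0.2968 + 0.75·0.3623; P(plant 1) ≈ 0.4188, P(plant 2) ≈ 0.1042, P(plant 3) ≈ 0.4770
After 'flag': normaliser = 0.7·0.4188 + 0.2·0.1042 + 0.75·0.4770; P(plant 1) ≈ 0.4364, P(plant 2) ≈ 0.0310, P(plant 3) ≈ 0.5325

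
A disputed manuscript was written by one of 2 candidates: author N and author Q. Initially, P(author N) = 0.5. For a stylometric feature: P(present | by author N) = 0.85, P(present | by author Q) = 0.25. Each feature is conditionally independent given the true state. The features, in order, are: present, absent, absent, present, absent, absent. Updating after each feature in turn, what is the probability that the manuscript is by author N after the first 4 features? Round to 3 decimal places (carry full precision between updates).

0.316

After 'present': P(author N) = 0.85·0.5000 / (0.85·0.5000 + 0.25·0.5000) ≈ 0.7727
After 'absent': P(author N) = 0.15·0.7727 / (0.15·0.7727 + 0.75·0.2273) ≈ 0.4048
After 'absent': P(author N) = 0.15·0.4048 / (0.15·0.4048 + 0.75·0.5952) ≈ 0.1197
After 'present': P(author N) = 0.85·0.1197 / (0.85·0.1197 + 0.25·0.8803) ≈ 0.3162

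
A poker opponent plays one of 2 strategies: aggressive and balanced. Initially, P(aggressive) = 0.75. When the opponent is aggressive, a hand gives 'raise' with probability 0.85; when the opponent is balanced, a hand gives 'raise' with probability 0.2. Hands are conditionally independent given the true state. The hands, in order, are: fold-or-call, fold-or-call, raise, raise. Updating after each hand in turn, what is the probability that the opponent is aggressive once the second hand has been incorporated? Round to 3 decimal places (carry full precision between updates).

0.095

After 'fold-or-call': P(aggressive) = 0.15·0.7500 / (0.15·0.7500 + 0.8·0.2500) ≈ 0.3600
After 'fold-or-call': P(aggressive) = 0.15·0.3600 / (0.15·0.3600 + 0.8·0.6400) ≈ 0.0954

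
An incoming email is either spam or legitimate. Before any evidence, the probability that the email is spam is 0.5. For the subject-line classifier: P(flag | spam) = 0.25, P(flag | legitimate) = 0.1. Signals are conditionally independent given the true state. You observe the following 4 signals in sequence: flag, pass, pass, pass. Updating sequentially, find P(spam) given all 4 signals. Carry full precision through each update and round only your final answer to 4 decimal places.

0.5913

After 'flag': P(spam) = 0.25·0.5000 / (0.25·0.5000 + 0.1·0.5000) ≈ 0.7143
After 'pass': P(spam) = 0.75·0.7143 / (0.75·0.7143 + 0.9·0.2857) ≈ 0.6757
After 'pass': P(spam) = 0.75·0.6757 / (0.75·0.6757 + 0.9·0.3243) ≈ 0.6345
After 'pass': P(spam) = 0.75·0.6345 / (0.75·0.6345 + 0.9·0.3655) ≈ 0.5913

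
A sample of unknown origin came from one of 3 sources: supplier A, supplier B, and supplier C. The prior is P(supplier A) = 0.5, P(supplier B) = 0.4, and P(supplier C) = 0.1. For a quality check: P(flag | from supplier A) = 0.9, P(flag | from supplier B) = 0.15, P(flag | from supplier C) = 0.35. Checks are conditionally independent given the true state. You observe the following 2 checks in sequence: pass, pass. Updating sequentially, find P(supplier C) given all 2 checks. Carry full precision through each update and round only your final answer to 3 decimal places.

After 'pass': normaliser = 0.1·0.5000 + 0.85·0.4000 + 0.65·0.1000; P(supplier A) ≈ 0.1099, P(supplier B) ≈ 0.7473, P(supplier C) ≈ 0.1429
After 'pass': normaliser = 0.1·0.1099 + 0.85·0.7473 + 0.65·0.1429; P(supplier A) ≈ 0.0149, P(supplier B) ≈ 0.8595, P(supplier C) ≈ 0.1257

0.126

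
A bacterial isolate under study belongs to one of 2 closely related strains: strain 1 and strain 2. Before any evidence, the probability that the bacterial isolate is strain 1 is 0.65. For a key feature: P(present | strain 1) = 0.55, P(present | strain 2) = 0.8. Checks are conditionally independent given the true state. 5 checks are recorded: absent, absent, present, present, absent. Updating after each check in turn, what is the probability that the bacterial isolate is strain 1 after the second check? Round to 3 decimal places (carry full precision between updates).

0.904

After 'absent': P(strain 1) = 0.45·0.6500 / (0.45·0.6500 + 0.2·0.3500) ≈ 0.8069
After 'absent': P(strain 1) = 0.45·0.8069 / (0.45·0.8069 + 0.2·0.1931) ≈ 0.9039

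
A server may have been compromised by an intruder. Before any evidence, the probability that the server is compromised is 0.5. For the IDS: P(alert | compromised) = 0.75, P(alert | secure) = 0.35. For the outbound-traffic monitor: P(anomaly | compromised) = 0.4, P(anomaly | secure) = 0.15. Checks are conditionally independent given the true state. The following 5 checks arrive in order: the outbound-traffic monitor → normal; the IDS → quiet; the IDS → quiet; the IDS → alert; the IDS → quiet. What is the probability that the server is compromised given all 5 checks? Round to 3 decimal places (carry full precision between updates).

After the outbound-traffic monitor='normal': P(compromised) = 0.6·0.5000 / (0.6·0.5000 + 0.85·0.5000) ≈ 0.4138
After the IDS='quiet': P(compromised) = 0.25·0.4138 / (0.25·0.4138 + 0.65·0.5862) ≈ 0.2135
After the IDS='quiet': P(compromised) = 0.25·0.2135 / (0.25·0.2135 + 0.65·0.7865) ≈ 0.0945
After the IDS='alert': P(compromised) = 0.75·0.0945 / (0.75·0.0945 + 0.35·0.9055) ≈ 0.1828
After the IDS='quiet': P(compromised) = 0.25·0.1828 / (0.25·0.1828 + 0.65·0.8172) ≈ 0.0792

0.079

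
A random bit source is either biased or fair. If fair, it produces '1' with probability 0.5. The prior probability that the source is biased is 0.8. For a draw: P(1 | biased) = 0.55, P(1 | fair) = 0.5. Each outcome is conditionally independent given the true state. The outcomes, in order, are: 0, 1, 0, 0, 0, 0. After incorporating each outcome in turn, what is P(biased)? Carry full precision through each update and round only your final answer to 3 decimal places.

0.722

After '0': P(biased) = 0.45·0.8000 / (0.45·0.8000 + 0.5·0.2000) ≈ 0.7826
After '1': P(biased) = 0.55·0.7826 / (0.55·0.7826 + 0.5·0.2174) ≈ 0.7984
After '0': P(biased) = 0.45·0.7984 / (0.45·0.7984 + 0.5·0.2016) ≈ 0.7809
After '0': P(biased) = 0.45·0.7809 / (0.45·0.7809 + 0.5·0.2191) ≈ 0.7623
After '0': P(biased) = 0.45·0.7623 / (0.45·0.7623 + 0.5·0.2377) ≈ 0.7427
After '0': P(biased) = 0.45·0.7427 / (0.45·0.7427 + 0.5·0.2573) ≈ 0.7221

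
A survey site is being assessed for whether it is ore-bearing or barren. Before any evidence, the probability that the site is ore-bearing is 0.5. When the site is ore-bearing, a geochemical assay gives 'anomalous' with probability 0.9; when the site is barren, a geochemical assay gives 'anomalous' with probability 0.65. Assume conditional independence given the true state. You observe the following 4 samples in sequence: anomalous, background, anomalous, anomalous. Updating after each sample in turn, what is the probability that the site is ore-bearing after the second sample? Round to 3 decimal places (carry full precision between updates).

After 'anomalous': P(ore) = 0.9·0.5000 / (0.9·0.5000 + 0.65·0.5000) ≈ 0.5806
After 'background': P(ore) = 0.1·0.5806 / (0.1·0.5806 + 0.35·0.4194) ≈ 0.2835

0.283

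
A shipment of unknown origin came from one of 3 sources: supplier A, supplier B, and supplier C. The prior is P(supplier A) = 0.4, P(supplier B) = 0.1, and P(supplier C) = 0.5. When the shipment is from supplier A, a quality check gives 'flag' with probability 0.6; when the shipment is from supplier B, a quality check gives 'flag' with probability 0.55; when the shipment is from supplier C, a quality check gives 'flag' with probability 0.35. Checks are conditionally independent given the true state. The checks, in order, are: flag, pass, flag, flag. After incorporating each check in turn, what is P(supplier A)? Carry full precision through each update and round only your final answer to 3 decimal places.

After 'flag': normaliser = 0.6·0.4000 + 0.55·0.1000 + 0.35·0.5000; P(supplier A) ≈ 0.5106, P(supplier B) ≈ 0.1170, P(supplier C) ≈ 0.3723
After 'pass': normaliser = 0.4·0.5106 + 0.45·0.1170 + 0.65·0.3723; P(supplier A) ≈ 0.4094, P(supplier B) ≈ 0.1055, P(supplier C) ≈ 0.4851
After 'flag': normaliser = 0.6·0.4094 + 0.55·0.1055 + 0.35·0.4851; P(supplier A) ≈ 0.5188, P(supplier B) ≈ 0.1226, P(supplier C) ≈ 0.3586
After 'flag': normaliser = 0.6·0.5188 + 0.55·0.1226 + 0.35·0.3586; P(supplier A) ≈ 0.6173, P(supplier B) ≈ 0.1337, P(supplier C) ≈ 0.2489

0.617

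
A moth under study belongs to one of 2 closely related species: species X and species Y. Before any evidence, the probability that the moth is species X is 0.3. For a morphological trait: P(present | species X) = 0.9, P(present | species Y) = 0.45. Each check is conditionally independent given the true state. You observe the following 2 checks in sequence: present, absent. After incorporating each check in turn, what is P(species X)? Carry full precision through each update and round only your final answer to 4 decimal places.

0.1348

After 'present': P(species X) = 0.9·0.3000 / (0.9·0.3000 + 0.45·0.7000) ≈ 0.4615
After 'absent': P(species X) = 0.1·0.4615 / (0.1·0.4615 + 0.55·0.5385) ≈ 0.1348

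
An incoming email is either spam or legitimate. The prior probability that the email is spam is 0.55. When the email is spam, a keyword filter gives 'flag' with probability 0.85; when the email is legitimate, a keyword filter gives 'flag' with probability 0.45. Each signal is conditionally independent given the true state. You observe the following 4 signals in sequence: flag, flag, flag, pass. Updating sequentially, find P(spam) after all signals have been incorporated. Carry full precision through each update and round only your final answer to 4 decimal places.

0.6920

Each posterior becomes the prior for the next update.
After 'flag': P(spam) = 0.85·0.5500 / (0.85·0.5500 + 0.45·0.4500) ≈ 0.6978
After 'flag': P(spam) = 0.85·0.6978 / (0.85·0.6978 + 0.45·0.3022) ≈ 0.8135
After 'flag': P(spam) = 0.85·0.8135 / (0.85·0.8135 + 0.45·0.1865) ≈ 0.8917
After 'pass': P(spam) = 0.15·0.8917 / (0.15·0.8917 + 0.55·0.1083) ≈ 0.6920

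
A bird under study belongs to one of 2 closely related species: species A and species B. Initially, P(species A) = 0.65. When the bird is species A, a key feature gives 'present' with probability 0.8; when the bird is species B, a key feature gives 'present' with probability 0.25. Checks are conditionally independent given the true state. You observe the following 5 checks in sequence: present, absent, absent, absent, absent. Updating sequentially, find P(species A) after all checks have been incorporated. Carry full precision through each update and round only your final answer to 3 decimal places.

0.029

Apply Bayes' rule sequentially, carrying P(species A) forward.
After 'present': P(species A) = 0.8·0.6500 / (0.8·0.6500 + 0.25·0.3500) ≈ 0.8560
After 'absent': P(species A) = 0.2·0.8560 / (0.2·0.8560 + 0.75·0.1440) ≈ 0.6131
After 'absent': P(species A) = 0.2·0.6131 / (0.2·0.6131 + 0.75·0.3869) ≈ 0.2971
After 'absent': P(species A) = 0.2·0.2971 / (0.2·0.2971 + 0.75·0.7029) ≈ 0.1013
After 'absent': P(species A) = 0.2·0.1013 / (0.2·0.1013 + 0.75·0.8987) ≈ 0.0292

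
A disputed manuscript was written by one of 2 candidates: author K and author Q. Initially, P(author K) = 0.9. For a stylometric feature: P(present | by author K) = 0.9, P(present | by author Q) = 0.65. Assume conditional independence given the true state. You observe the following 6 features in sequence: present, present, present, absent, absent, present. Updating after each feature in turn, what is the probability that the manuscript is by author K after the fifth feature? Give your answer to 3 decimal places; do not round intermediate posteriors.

0.661

After 'present': P(author K) = 0.9·0.9000 / (0.9·0.9000 + 0.65·0.1000) ≈ 0.9257
After 'present': P(author K) = 0.9·0.9257 / (0.9·0.9257 + 0.65·0.0743) ≈ 0.9452
After 'present': P(author K) = 0.9·0.9452 / (0.9·0.9452 + 0.65·0.0548) ≈ 0.9598
After 'absent': P(author K) = 0.1·0.9598 / (0.1·0.9598 + 0.35·0.0402) ≈ 0.8722
After 'absent': P(author K) = 0.1·0.8722 / (0.1·0.8722 + 0.35·0.1278) ≈ 0.6610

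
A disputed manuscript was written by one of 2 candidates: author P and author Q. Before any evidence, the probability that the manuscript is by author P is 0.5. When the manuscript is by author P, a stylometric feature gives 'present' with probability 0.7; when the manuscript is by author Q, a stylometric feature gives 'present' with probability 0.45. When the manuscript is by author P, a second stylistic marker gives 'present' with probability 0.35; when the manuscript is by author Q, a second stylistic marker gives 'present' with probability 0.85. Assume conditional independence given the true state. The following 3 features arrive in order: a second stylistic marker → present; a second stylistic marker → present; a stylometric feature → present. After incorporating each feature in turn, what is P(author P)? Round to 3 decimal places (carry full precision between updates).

After a second stylistic marker='present': P(author P) = 0.35·0.5000 / (0.35·0.5000 + 0.85·0.5000) ≈ 0.2917
After a second stylistic marker='present': P(author P) = 0.35·0.2917 / (0.35·0.2917 + 0.85·0.7083) ≈ 0.1450
After a stylometric feature='present': P(author P) = 0.7·0.1450 / (0.7·0.1450 + 0.45·0.8550) ≈ 0.2087

0.209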